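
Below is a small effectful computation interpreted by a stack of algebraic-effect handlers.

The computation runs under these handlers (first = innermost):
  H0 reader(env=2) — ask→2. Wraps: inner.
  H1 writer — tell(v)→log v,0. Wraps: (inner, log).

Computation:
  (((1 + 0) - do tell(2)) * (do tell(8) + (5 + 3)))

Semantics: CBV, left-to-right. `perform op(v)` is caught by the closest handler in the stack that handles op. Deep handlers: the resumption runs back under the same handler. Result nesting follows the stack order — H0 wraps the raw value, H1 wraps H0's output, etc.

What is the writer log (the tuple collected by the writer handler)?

Answer: (2, 8)

Step-by-step:
tell(2) @ H1 ⇒ log+=2
tell(8) @ H1 ⇒ log+=8
H0 returns 8
H1 returns (8, (2, 8))
= (8, (2, 8))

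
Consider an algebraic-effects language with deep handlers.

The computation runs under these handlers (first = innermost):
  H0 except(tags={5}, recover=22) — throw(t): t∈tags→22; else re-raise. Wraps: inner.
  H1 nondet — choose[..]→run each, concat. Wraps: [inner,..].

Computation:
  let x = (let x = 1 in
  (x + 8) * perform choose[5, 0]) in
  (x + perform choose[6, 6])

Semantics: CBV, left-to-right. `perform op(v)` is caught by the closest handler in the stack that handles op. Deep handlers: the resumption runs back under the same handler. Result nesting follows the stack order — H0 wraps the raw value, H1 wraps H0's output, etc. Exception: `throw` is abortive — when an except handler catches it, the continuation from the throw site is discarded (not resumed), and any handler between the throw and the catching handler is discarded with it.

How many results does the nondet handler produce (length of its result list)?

Evaluation trace:
choose[5, 0] @ H1
  branch[0] choose=5:
    choose[6, 6] @ H1
      branch[0] choose=6:
        H0 returns 51
        H1 returns [51]
      branch[1] choose=6:
        H0 returns 51
        H1 returns [51]
  branch[1] choose=0:
    choose[6, 6] @ H1
      branch[0] choose=6:
        H0 returns 6
        H1 returns [6]
      branch[1] choose=6:
        H0 returns 6
        H1 returns [6]
= [51, 51, 6, 6]

Answer: 4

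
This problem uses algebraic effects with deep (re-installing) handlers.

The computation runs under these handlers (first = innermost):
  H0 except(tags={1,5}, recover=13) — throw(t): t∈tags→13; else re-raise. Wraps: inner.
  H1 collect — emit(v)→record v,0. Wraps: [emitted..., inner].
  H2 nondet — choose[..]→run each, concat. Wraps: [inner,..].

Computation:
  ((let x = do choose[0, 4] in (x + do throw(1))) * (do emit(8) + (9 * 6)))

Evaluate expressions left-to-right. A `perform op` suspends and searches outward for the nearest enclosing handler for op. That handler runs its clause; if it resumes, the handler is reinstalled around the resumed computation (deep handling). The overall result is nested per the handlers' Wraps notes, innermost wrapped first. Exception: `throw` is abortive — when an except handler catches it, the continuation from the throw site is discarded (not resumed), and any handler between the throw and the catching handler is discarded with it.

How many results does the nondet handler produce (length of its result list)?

Step-by-step:
choose[0, 4] @ H2
  branch[0] choose=0:
    throw(1) @ H0 caught ⇒ 13
    H1 returns [13]
    H2 returns [[13]]
  branch[1] choose=4:
    throw(1) @ H0 caught ⇒ 13
    H1 returns [13]
    H2 returns [[13]]
= [[13], [13]]

Answer: 2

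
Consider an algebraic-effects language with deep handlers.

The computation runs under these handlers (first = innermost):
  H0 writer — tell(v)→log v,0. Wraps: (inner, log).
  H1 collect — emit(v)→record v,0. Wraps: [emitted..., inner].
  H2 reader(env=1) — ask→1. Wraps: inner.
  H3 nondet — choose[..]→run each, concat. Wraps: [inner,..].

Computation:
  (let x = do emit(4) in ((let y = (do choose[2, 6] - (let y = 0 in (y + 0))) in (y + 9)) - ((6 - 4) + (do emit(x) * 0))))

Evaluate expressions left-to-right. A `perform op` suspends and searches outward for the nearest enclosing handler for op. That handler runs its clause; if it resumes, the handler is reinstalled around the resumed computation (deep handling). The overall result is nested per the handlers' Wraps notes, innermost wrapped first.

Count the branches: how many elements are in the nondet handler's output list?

Step-by-step:
emit(4) @ H1 ⇒ out+=4
choose[2, 6] @ H3
  branch[0] choose=2:
    emit(0) @ H1 ⇒ out+=0
    H0 returns (9, ())
    H1 returns [4, 0, (9, ())]
    H2 returns [4, 0, (9, ())]
    H3 returns [[4, 0, (9, ())]]
  branch[1] choose=6:
    emit(0) @ H1 ⇒ out+=0
    H0 returns (13, ())
    H1 returns [4, 0, (13, ())]
    H2 returns [4, 0, (13, ())]
    H3 returns [[4, 0, (13, ())]]
= [[4, 0, (9, ())], [4, 0, (13, ())]]

Answer: 2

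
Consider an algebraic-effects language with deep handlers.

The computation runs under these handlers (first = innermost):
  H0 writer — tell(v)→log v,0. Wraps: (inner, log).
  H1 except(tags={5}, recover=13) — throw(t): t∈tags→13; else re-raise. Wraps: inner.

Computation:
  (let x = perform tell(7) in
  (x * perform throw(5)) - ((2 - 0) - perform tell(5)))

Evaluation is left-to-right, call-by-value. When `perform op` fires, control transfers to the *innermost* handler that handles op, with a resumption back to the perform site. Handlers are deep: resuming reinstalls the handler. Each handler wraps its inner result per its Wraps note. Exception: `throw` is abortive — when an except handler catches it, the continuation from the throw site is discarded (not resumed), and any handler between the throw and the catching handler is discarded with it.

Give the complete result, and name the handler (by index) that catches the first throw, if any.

Answer: 13 ; first throw caught by: H1

Step-by-step:
tell(7) @ H0 ⇒ log+=7
throw(5) @ H1 caught ⇒ 13
= 13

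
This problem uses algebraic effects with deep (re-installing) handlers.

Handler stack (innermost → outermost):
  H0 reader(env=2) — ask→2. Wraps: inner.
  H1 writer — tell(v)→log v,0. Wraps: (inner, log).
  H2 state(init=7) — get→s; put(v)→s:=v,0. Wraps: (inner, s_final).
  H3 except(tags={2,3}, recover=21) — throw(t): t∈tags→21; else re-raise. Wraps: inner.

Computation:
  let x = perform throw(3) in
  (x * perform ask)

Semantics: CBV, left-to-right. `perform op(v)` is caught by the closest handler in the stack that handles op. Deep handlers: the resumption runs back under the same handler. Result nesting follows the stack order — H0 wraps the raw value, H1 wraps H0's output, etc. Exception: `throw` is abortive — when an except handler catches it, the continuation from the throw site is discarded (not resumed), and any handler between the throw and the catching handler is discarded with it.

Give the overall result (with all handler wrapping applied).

Working:
throw(3) @ H3 caught ⇒ 21
= 21

Answer: 21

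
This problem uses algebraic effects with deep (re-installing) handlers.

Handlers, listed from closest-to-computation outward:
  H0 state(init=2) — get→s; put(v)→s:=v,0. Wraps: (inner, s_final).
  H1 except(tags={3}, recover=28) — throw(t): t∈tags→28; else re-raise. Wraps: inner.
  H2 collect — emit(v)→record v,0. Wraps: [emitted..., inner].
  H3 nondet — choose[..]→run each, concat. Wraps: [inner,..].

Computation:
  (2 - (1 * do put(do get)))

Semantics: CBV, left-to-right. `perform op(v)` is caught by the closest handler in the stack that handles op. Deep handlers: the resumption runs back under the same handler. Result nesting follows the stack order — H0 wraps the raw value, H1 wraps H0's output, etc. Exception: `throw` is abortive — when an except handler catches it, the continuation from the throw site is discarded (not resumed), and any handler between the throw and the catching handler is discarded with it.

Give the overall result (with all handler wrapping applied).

Answer: [[(2, 2)]]

Step-by-step:
get @ H0 ⇒ 2
put(2) @ H0 ⇒ s:=2
H0 returns (2, 2)
H1 returns (2, 2)
H2 returns [(2, 2)]
H3 returns [[(2, 2)]]
= [[(2, 2)]]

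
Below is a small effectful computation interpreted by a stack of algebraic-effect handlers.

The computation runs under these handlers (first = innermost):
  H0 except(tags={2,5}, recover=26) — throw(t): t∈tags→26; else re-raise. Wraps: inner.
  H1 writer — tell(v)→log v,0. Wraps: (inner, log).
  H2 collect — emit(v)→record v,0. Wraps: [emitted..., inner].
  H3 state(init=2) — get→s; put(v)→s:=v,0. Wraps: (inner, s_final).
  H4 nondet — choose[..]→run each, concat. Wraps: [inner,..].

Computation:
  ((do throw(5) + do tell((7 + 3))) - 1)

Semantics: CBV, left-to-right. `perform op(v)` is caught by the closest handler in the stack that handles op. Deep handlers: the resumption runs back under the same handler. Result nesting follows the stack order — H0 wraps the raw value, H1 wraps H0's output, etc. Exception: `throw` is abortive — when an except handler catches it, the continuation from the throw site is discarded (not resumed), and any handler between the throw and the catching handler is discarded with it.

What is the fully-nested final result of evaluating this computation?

Answer: [([(26, ())], 2)]

Step-by-step:
throw(5) @ H0 caught ⇒ 26
H1 returns (26, ())
H2 returns [(26, ())]
H3 returns ([(26, ())], 2)
H4 returns [([(26, ())], 2)]
= [([(26, ())], 2)]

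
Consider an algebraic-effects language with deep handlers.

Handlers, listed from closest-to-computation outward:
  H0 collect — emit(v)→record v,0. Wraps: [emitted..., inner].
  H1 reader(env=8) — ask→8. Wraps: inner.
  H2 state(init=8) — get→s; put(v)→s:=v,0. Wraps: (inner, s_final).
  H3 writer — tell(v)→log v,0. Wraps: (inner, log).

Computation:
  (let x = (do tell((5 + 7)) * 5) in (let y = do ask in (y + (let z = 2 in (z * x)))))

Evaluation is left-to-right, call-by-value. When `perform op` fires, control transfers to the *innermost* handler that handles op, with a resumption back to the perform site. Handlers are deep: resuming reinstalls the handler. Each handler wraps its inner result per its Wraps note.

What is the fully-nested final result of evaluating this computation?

Answer: (([8], 8), (12))

Working:
tell(12) @ H3 ⇒ log+=12
ask @ H1 ⇒ 8
H0 returns [8]
H1 returns [8]
H2 returns ([8], 8)
H3 returns (([8], 8), (12))
= (([8], 8), (12))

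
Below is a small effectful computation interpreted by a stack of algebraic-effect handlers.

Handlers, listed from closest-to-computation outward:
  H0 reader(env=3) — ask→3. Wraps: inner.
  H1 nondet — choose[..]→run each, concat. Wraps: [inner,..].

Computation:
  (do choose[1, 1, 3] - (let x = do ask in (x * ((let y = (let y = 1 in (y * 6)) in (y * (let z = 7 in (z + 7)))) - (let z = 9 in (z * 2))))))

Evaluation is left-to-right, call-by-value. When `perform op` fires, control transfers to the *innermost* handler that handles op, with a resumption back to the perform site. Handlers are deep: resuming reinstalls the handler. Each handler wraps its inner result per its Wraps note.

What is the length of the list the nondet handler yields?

Answer: 3

Evaluation trace:
choose[1, 1, 3] @ H1
  branch[0] choose=1:
    ask @ H0 ⇒ 3
    H0 returns -197
    H1 returns [-197]
  branch[1] choose=1:
    ask @ H0 ⇒ 3
    H0 returns -197
    H1 returns [-197]
  branch[2] choose=3:
    ask @ H0 ⇒ 3
    H0 returns -195
    H1 returns [-195]
= [-197, -197, -195]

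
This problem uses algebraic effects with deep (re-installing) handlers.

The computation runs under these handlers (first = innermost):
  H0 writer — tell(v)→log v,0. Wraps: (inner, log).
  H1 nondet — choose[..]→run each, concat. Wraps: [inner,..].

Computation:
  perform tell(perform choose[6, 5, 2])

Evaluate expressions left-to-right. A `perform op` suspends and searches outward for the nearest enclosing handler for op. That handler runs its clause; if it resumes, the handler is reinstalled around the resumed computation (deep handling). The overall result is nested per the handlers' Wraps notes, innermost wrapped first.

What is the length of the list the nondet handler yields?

Step-by-step:
choose[6, 5, 2] @ H1
  branch[0] choose=6:
    tell(6) @ H0 ⇒ log+=6
    H0 returns (0, (6))
    H1 returns [(0, (6))]
  branch[1] choose=5:
    tell(5) @ H0 ⇒ log+=5
    H0 returns (0, (5))
    H1 returns [(0, (5))]
  branch[2] choose=2:
    tell(2) @ H0 ⇒ log+=2
    H0 returns (0, (2))
    H1 returns [(0, (2))]
= [(0, (6)), (0, (5)), (0, (2))]

Answer: 3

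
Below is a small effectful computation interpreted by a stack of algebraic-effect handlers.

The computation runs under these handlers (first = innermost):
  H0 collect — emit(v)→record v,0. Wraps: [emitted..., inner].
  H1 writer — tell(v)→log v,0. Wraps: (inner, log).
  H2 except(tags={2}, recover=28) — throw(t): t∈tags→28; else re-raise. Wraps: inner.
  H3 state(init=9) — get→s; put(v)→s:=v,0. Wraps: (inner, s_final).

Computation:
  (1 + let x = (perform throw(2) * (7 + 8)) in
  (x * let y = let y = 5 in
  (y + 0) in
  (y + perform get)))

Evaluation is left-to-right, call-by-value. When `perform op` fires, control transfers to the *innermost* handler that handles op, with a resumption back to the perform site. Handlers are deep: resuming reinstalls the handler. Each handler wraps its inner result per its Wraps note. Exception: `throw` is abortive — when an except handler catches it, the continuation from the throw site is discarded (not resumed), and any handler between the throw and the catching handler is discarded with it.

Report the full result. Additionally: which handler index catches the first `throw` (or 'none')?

Answer: (28, 9) ; first throw caught by: H2

Step-by-step:
throw(2) @ H2 caught ⇒ 28
H3 returns (28, 9)
= (28, 9)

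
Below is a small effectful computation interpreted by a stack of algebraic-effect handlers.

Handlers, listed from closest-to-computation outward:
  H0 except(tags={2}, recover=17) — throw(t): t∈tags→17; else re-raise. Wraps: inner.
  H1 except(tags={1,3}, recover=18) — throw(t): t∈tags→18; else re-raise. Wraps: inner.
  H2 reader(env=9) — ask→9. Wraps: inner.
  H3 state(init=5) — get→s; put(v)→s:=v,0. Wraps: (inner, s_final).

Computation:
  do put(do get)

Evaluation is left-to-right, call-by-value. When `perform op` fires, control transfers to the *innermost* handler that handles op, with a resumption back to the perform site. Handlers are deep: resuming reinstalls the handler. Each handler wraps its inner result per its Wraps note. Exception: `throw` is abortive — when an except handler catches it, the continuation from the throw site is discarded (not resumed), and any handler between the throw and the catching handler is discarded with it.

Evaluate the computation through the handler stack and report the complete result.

Answer: (0, 5)

Step-by-step:
get @ H3 ⇒ 5
put(5) @ H3 ⇒ s:=5
H0 returns 0
H1 returns 0
H2 returns 0
H3 returns (0, 5)
= (0, 5)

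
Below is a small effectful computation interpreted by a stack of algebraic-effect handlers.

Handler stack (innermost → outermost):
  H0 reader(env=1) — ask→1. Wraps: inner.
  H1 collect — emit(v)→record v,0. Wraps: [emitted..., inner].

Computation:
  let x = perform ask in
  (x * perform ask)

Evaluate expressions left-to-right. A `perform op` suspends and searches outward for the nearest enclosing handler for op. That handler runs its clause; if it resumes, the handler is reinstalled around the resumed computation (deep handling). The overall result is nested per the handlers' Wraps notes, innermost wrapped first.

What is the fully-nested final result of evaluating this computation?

Step-by-step:
ask @ H0 ⇒ 1
ask @ H0 ⇒ 1
H0 returns 1
H1 returns [1]
= [1]

Answer: [1]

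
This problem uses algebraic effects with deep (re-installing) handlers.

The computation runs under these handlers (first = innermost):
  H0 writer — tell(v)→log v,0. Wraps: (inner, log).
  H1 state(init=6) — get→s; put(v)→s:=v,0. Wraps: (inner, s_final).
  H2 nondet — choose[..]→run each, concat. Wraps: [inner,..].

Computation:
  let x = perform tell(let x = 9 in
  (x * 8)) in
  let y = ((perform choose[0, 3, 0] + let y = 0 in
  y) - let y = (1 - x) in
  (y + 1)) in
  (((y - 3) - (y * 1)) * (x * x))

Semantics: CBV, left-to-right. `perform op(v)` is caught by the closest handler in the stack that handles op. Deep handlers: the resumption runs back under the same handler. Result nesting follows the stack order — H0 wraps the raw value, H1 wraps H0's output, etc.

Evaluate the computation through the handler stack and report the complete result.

Working:
tell(72) @ H0 ⇒ log+=72
choose[0, 3, 0] @ H2
  branch[0] choose=0:
    H0 returns (0, (72))
    H1 returns ((0, (72)), 6)
    H2 returns [((0, (72)), 6)]
  branch[1] choose=3:
    H0 returns (0, (72))
    H1 returns ((0, (72)), 6)
    H2 returns [((0, (72)), 6)]
  branch[2] choose=0:
    H0 returns (0, (72))
    H1 returns ((0, (72)), 6)
    H2 returns [((0, (72)), 6)]
= [((0, (72)), 6), ((0, (72)), 6), ((0, (72)), 6)]

Answer: [((0, (72)), 6), ((0, (72)), 6), ((0, (72)), 6)]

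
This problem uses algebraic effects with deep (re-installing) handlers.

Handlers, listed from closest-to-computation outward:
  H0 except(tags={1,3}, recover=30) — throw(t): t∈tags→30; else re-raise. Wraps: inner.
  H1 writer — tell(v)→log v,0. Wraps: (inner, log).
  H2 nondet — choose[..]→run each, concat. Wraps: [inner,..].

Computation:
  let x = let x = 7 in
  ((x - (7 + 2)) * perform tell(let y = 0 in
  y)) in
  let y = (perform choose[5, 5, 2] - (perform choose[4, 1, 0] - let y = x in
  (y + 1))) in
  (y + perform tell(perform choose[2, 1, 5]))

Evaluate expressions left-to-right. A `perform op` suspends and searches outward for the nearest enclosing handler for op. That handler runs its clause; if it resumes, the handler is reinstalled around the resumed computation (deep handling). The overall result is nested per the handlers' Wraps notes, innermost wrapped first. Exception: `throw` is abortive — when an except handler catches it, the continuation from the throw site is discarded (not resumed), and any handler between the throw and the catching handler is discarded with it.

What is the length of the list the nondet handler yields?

Working:
tell(0) @ H1 ⇒ log+=0
choose[5, 5, 2] @ H2
  branch[0] choose=5:
    choose[4, 1, 0] @ H2
      branch[0] choose=4:
        choose[2, 1, 5] @ H2
          branch[0] choose=2:
            tell(2) @ H1 ⇒ log+=2
            H0 returns 2
            H1 returns (2, (0, 2))
            H2 returns [(2, (0, 2))]
          branch[1] choose=1:
            tell(1) @ H1 ⇒ log+=1
            H0 returns 2
            H1 returns (2, (0, 1))
            H2 returns [(2, (0, 1))]
          branch[2] choose=5:
            tell(5) @ H1 ⇒ log+=5
            H0 returns 2
            H1 returns (2, (0, 5))
            H2 returns [(2, (0, 5))]
      branch[1] choose=1:
        choose[2, 1, 5] @ H2
          branch[0] choose=2:
            tell(2) @ H1 ⇒ log+=2
            H0 returns 5
            H1 returns (5, (0, 2))
            H2 returns [(5, (0, 2))]
          branch[1] choose=1:
            tell(1) @ H1 ⇒ log+=1
            H0 returns 5
            H1 returns (5, (0, 1))
            H2 returns [(5, (0, 1))]
          branch[2] choose=5:
            tell(5) @ H1 ⇒ log+=5
            H0 returns 5
            H1 returns (5, (0, 5))
            H2 returns [(5, (0, 5))]
      branch[2] choose=0:
        choose[2, 1, 5] @ H2
          branch[0] choose=2:
            tell(2) @ H1 ⇒ log+=2
            H0 returns 6
            H1 returns (6, (0, 2))
            H2 returns [(6, (0, 2))]
          branch[1] choose=1:
            tell(1) @ H1 ⇒ log+=1
            H0 returns 6
            H1 returns (6, (0, 1))
            H2 returns [(6, (0, 1))]
          branch[2] choose=5:
            tell(5) @ H1 ⇒ log+=5
            H0 returns 6
            H1 returns (6, (0, 5))
            H2 returns [(6, (0, 5))]
  branch[1] choose=5:
    choose[4, 1, 0] @ H2
      branch[0] choose=4:
        choose[2, 1, 5] @ H2
          branch[0] choose=2:
            tell(2) @ H1 ⇒ log+=2
            H0 returns 2
            H1 returns (2, (0, 2))
            H2 returns [(2, (0, 2))]
          branch[1] choose=1:
            tell(1) @ H1 ⇒ log+=1
            H0 returns 2
            H1 returns (2, (0, 1))
            H2 returns [(2, (0, 1))]
          branch[2] choose=5:
            tell(5) @ H1 ⇒ log+=5
            H0 returns 2
            H1 returns (2, (0, 5))
            H2 returns [(2, (0, 5))]
      branch[1] choose=1:
        choose[2, 1, 5] @ H2
          branch[0] choose=2:
            tell(2) @ H1 ⇒ log+=2
            H0 returns 5
            H1 returns (5, (0, 2))
            H2 returns [(5, (0, 2))]
          branch[1] choose=1:
            tell(1) @ H1 ⇒ log+=1
            H0 returns 5
            H1 returns (5, (0, 1))
            H2 returns [(5, (0, 1))]
          branch[2] choose=5:
            tell(5) @ H1 ⇒ log+=5
            H0 returns 5
            H1 returns (5, (0, 5))
            H2 returns [(5, (0, 5))]
      branch[2] choose=0:
        choose[2, 1, 5] @ H2
          branch[0] choose=2:
            tell(2) @ H1 ⇒ log+=2
            H0 returns 6
            H1 returns (6, (0, 2))
            H2 returns [(6, (0, 2))]
          branch[1] choose=1:
            tell(1) @ H1 ⇒ log+=1
            H0 returns 6
            H1 returns (6, (0, 1))
            H2 returns [(6, (0, 1))]
          branch[2] choose=5:
            tell(5) @ H1 ⇒ log+=5
            H0 returns 6
            H1 returns (6, (0, 5))
            H2 returns [(6, (0, 5))]
  branch[2] choose=2:
    choose[4, 1, 0] @ H2
      branch[0] choose=4:
        choose[2, 1, 5] @ H2
          branch[0] choose=2:
            tell(2) @ H1 ⇒ log+=2
            H0 returns -1
            H1 returns (-1, (0, 2))
            H2 returns [(-1, (0, 2))]
          branch[1] choose=1:
            tell(1) @ H1 ⇒ log+=1
            H0 returns -1
            H1 returns (-1, (0, 1))
            H2 returns [(-1, (0, 1))]
          branch[2] choose=5:
            tell(5) @ H1 ⇒ log+=5
            H0 returns -1
            H1 returns (-1, (0, 5))
            H2 returns [(-1, (0, 5))]
      branch[1] choose=1:
        choose[2, 1, 5] @ H2
          branch[0] choose=2:
            tell(2) @ H1 ⇒ log+=2
            H0 returns 2
            H1 returns (2, (0, 2))
            H2 returns [(2, (0, 2))]
          branch[1] choose=1:
            tell(1) @ H1 ⇒ log+=1
            H0 returns 2
            H1 returns (2, (0, 1))
            H2 returns [(2, (0, 1))]
          branch[2] choose=5:
            tell(5) @ H1 ⇒ log+=5
            H0 returns 2
            H1 returns (2, (0, 5))
            H2 returns [(2, (0, 5))]
      branch[2] choose=0:
        choose[2, 1, 5] @ H2
          branch[0] choose=2:
            tell(2) @ H1 ⇒ log+=2
            H0 returns 3
            H1 returns (3, (0, 2))
            H2 returns [(3, (0, 2))]
          branch[1] choose=1:
            tell(1) @ H1 ⇒ log+=1
            H0 returns 3
            H1 returns (3, (0, 1))
            H2 returns [(3, (0, 1))]
          branch[2] choose=5:
            tell(5) @ H1 ⇒ log+=5
            H0 returns 3
            H1 returns (3, (0, 5))
            H2 returns [(3, (0, 5))]
= [(2, (0, 2)), (2, (0, 1)), (2, (0, 5)), (5, (0, 2)), (5, (0, 1)), (5, (0, 5)), (6, (0, 2)), (6, (0, 1)), (6, (0, 5)), (2, (0, 2)), (2, (0, 1)), (2, (0, 5)), (5, (0, 2)), (5, (0, 1)), (5, (0, 5)), (6, (0, 2)), (6, (0, 1)), (6, (0, 5)), (-1, (0, 2)), (-1, (0, 1)), (-1, (0, 5)), (2, (0, 2)), (2, (0, 1)), (2, (0, 5)), (3, (0, 2)), (3, (0, 1)), (3, (0, 5))]

Answer: 27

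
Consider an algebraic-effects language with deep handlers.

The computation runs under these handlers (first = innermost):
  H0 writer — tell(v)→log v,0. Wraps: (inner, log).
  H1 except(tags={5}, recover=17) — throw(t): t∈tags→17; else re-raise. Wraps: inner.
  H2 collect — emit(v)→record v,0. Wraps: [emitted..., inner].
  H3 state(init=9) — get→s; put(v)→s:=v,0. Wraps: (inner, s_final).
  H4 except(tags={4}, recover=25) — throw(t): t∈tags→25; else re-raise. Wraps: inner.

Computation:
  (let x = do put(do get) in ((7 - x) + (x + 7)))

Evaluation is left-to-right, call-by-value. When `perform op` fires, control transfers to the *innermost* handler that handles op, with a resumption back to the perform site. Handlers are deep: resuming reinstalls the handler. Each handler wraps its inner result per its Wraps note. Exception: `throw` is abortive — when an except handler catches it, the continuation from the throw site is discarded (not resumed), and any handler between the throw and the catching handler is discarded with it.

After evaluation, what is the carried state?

Working:
get @ H3 ⇒ 9
put(9) @ H3 ⇒ s:=9
H0 returns (14, ())
H1 returns (14, ())
H2 returns [(14, ())]
H3 returns ([(14, ())], 9)
H4 returns ([(14, ())], 9)
= ([(14, ())], 9)

Answer: 9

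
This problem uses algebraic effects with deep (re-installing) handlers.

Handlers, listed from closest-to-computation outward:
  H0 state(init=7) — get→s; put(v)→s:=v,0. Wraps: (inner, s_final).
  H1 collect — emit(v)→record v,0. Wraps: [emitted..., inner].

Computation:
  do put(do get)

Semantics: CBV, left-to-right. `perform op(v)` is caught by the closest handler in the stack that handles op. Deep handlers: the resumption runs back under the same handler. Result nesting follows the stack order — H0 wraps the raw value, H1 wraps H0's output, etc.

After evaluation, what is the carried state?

Working:
get @ H0 ⇒ 7
put(7) @ H0 ⇒ s:=7
H0 returns (0, 7)
H1 returns [(0, 7)]
= [(0, 7)]

Answer: 7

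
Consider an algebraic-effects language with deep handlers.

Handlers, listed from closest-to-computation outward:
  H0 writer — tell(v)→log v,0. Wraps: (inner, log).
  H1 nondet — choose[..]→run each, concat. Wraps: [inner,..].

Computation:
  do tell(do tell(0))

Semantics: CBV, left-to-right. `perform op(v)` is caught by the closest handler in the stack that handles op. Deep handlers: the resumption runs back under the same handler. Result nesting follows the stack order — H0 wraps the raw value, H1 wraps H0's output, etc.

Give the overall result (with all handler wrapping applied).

Answer: [(0, (0, 0))]

Step-by-step:
tell(0) @ H0 ⇒ log+=0
tell(0) @ H0 ⇒ log+=0
H0 returns (0, (0, 0))
H1 returns [(0, (0, 0))]
= [(0, (0, 0))]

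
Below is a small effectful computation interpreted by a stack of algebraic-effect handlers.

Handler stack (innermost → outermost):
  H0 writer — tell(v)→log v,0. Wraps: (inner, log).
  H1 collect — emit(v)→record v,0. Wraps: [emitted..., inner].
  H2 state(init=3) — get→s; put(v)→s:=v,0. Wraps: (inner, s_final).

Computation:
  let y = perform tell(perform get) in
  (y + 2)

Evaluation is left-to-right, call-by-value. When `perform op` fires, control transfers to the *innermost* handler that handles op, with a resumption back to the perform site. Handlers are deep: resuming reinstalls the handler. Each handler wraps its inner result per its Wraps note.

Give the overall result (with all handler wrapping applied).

Answer: ([(2, (3))], 3)

Working:
get @ H2 ⇒ 3
tell(3) @ H0 ⇒ log+=3
H0 returns (2, (3))
H1 returns [(2, (3))]
H2 returns ([(2, (3))], 3)
= ([(2, (3))], 3)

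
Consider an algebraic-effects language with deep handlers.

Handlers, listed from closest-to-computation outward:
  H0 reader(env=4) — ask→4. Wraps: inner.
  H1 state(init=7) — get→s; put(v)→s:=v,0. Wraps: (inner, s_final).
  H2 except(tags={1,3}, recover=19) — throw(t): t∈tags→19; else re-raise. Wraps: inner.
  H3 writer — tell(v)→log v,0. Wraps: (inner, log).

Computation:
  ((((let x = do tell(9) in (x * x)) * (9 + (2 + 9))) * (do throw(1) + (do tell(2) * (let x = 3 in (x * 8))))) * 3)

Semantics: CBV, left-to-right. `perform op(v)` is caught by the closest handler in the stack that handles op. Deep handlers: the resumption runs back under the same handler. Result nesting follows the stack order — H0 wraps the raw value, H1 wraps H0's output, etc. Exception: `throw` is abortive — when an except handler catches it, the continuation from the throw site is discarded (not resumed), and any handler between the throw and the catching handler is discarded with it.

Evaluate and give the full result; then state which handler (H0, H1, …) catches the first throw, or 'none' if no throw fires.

Answer: (19, (9)) ; first throw caught by: H2

Working:
tell(9) @ H3 ⇒ log+=9
throw(1) @ H2 caught ⇒ 19
H3 returns (19, (9))
= (19, (9))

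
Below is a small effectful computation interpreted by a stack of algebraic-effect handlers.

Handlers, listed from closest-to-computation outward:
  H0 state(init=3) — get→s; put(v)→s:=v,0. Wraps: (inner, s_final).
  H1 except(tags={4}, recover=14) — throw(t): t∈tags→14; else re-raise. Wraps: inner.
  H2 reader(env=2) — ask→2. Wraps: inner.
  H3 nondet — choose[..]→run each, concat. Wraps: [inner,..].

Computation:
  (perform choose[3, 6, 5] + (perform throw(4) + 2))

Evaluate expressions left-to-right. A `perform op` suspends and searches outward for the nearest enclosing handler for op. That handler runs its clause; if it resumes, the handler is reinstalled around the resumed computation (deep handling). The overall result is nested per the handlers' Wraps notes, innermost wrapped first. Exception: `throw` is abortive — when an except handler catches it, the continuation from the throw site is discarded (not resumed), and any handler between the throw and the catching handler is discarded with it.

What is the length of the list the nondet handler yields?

Evaluation trace:
choose[3, 6, 5] @ H3
  branch[0] choose=3:
    throw(4) @ H1 caught ⇒ 14
    H2 returns 14
    H3 returns [14]
  branch[1] choose=6:
    throw(4) @ H1 caught ⇒ 14
    H2 returns 14
    H3 returns [14]
  branch[2] choose=5:
    throw(4) @ H1 caught ⇒ 14
    H2 returns 14
    H3 returns [14]
= [14, 14, 14]

Answer: 3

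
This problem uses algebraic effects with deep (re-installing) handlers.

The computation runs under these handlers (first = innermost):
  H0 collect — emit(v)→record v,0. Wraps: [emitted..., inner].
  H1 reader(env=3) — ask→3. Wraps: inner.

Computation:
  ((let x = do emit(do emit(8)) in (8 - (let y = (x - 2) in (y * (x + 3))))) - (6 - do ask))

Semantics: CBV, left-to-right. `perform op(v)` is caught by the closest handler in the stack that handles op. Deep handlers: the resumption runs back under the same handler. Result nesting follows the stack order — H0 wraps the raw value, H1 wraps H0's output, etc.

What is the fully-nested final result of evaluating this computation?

Step-by-step:
emit(8) @ H0 ⇒ out+=8
emit(0) @ H0 ⇒ out+=0
ask @ H1 ⇒ 3
H0 returns [8, 0, 11]
H1 returns [8, 0, 11]
= [8, 0, 11]

Answer: [8, 0, 11]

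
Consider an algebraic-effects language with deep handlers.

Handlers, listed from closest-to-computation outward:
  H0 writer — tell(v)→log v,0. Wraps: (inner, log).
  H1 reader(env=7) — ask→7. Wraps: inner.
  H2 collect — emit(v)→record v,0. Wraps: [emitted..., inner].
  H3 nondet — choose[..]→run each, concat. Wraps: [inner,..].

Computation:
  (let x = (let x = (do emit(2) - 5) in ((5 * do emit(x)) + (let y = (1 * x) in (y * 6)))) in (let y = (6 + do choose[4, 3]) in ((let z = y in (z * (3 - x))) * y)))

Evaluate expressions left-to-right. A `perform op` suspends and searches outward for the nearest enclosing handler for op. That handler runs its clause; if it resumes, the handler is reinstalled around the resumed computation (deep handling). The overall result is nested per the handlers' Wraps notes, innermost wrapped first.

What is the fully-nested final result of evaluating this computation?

Step-by-step:
emit(2) @ H2 ⇒ out+=2
emit(-5) @ H2 ⇒ out+=-5
choose[4, 3] @ H3
  branch[0] choose=4:
    H0 returns (3300, ())
    H1 returns (3300, ())
    H2 returns [2, -5, (3300, ())]
    H3 returns [[2, -5, (3300, ())]]
  branch[1] choose=3:
    H0 returns (2673, ())
    H1 returns (2673, ())
    H2 returns [2, -5, (2673, ())]
    H3 returns [[2, -5, (2673, ())]]
= [[2, -5, (3300, ())], [2, -5, (2673, ())]]

Answer: [[2, -5, (3300, ())], [2, -5, (2673, ())]]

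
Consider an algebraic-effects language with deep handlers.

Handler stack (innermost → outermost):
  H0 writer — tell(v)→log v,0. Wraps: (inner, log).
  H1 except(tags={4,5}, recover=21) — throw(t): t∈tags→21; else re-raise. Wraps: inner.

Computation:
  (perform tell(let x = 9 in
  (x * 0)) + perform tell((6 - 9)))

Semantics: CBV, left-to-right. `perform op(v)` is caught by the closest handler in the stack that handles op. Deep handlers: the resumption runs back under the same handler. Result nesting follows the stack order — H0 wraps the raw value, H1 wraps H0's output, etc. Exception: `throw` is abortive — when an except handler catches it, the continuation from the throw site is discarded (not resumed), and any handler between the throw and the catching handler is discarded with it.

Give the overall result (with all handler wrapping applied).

Answer: (0, (0, -3))

Step-by-step:
tell(0) @ H0 ⇒ log+=0
tell(-3) @ H0 ⇒ log+=-3
H0 returns (0, (0, -3))
H1 returns (0, (0, -3))
= (0, (0, -3))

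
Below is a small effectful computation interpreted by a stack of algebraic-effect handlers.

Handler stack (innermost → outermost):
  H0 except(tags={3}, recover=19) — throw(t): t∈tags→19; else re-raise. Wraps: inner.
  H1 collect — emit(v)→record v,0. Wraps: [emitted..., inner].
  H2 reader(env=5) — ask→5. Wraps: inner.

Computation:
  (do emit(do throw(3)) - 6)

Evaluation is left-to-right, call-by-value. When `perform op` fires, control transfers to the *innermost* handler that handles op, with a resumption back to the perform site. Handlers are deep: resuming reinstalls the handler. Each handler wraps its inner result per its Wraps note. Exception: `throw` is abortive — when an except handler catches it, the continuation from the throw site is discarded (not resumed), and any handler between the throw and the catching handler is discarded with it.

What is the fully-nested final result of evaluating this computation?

Step-by-step:
throw(3) @ H0 caught ⇒ 19
H1 returns [19]
H2 returns [19]
= [19]

Answer: [19]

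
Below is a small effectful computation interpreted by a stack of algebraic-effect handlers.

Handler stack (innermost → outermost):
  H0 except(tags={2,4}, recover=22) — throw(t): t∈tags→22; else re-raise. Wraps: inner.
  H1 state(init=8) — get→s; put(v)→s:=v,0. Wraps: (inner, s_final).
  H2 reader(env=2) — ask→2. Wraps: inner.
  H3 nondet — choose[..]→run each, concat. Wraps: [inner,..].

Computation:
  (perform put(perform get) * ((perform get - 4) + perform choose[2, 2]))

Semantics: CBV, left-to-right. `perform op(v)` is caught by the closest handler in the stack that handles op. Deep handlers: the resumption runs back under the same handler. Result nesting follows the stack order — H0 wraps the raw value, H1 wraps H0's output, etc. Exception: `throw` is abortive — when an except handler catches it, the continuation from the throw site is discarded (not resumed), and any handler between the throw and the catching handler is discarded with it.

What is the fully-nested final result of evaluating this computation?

Working:
get @ H1 ⇒ 8
put(8) @ H1 ⇒ s:=8
get @ H1 ⇒ 8
choose[2, 2] @ H3
  branch[0] choose=2:
    H0 returns 0
    H1 returns (0, 8)
    H2 returns (0, 8)
    H3 returns [(0, 8)]
  branch[1] choose=2:
    H0 returns 0
    H1 returns (0, 8)
    H2 returns (0, 8)
    H3 returns [(0, 8)]
= [(0, 8), (0, 8)]

Answer: [(0, 8), (0, 8)]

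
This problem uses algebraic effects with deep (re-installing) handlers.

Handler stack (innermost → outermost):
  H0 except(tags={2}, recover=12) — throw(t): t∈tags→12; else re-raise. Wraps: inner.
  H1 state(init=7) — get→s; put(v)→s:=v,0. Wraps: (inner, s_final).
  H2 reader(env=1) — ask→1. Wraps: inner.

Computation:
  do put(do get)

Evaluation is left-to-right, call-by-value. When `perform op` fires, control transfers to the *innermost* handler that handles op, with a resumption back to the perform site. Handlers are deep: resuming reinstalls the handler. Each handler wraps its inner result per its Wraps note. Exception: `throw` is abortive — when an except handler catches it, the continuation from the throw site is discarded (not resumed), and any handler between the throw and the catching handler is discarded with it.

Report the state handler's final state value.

Answer: 7

Working:
get @ H1 ⇒ 7
put(7) @ H1 ⇒ s:=7
H0 returns 0
H1 returns (0, 7)
H2 returns (0, 7)
= (0, 7)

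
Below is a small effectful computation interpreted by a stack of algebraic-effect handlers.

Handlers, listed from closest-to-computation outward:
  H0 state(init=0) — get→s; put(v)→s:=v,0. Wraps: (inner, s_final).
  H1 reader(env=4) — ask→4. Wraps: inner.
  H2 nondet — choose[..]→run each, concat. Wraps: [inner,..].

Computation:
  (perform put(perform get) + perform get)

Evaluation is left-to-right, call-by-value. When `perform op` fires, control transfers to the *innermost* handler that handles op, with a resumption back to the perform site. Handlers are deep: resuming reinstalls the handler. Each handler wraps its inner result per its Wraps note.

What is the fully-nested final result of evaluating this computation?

Answer: [(0, 0)]

Working:
get @ H0 ⇒ 0
put(0) @ H0 ⇒ s:=0
get @ H0 ⇒ 0
H0 returns (0, 0)
H1 returns (0, 0)
H2 returns [(0, 0)]
= [(0, 0)]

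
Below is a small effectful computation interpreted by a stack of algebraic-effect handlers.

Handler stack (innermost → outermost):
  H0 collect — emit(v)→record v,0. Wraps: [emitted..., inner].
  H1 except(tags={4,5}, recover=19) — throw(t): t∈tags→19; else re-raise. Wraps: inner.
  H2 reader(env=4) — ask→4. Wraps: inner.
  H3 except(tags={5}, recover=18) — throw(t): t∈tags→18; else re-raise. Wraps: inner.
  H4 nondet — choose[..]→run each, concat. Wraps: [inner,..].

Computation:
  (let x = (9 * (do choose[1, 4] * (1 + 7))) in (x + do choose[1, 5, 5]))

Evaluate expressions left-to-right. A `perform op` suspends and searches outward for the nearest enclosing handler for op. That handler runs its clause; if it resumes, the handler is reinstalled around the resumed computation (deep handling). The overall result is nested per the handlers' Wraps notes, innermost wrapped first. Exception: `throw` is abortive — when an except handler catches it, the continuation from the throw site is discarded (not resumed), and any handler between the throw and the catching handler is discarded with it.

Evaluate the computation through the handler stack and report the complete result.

Answer: [[73], [77], [77], [289], [293], [293]]

Working:
choose[1, 4] @ H4
  branch[0] choose=1:
    choose[1, 5, 5] @ H4
      branch[0] choose=1:
        H0 returns [73]
        H1 returns [73]
        H2 returns [73]
        H3 returns [73]
        H4 returns [[73]]
      branch[1] choose=5:
        H0 returns [77]
        H1 returns [77]
        H2 returns [77]
        H3 returns [77]
        H4 returns [[77]]
      branch[2] choose=5:
        H0 returns [77]
        H1 returns [77]
        H2 returns [77]
        H3 returns [77]
        H4 returns [[77]]
  branch[1] choose=4:
    choose[1, 5, 5] @ H4
      branch[0] choose=1:
        H0 returns [289]
        H1 returns [289]
        H2 returns [289]
        H3 returns [289]
        H4 returns [[289]]
      branch[1] choose=5:
        H0 returns [293]
        H1 returns [293]
        H2 returns [293]
        H3 returns [293]
        H4 returns [[293]]
      branch[2] choose=5:
        H0 returns [293]
        H1 returns [293]
        H2 returns [293]
        H3 returns [293]
        H4 returns [[293]]
= [[73], [77], [77], [289], [293], [293]]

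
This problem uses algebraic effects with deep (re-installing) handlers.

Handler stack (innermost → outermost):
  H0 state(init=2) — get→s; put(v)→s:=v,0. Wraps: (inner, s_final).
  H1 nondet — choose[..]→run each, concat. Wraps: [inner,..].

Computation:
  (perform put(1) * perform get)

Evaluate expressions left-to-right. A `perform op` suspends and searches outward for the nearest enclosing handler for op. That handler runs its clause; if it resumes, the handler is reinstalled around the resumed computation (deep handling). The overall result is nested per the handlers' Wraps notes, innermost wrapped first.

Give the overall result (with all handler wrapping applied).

Answer: [(0, 1)]

Step-by-step:
put(1) @ H0 ⇒ s:=1
get @ H0 ⇒ 1
H0 returns (0, 1)
H1 returns [(0, 1)]
= [(0, 1)]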